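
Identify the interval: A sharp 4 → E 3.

Descending from A#4 to E3 is the same interval as ascending E3 to A#4.
E to A spans four letter names (E-F-G-A), plus an octave — that makes it an eleventh of some quality.
E3 to A#4 spans 18 semitones — one semitone wider than the perfect eleventh (17) — giving an augmented eleventh.
(Equivalently, a compound augmented fourth: an augmented fourth plus an octave.)

A11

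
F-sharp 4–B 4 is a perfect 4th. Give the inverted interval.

P5

Inverted interval numbers add to nine, so a fourth pairs with a fifth (4 + 5 = 9).
The quality also flips — perfect stays perfect — giving a perfect fifth.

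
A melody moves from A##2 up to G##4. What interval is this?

m14

A to G spans seven letter names (A-B-C-D-E-F-G), plus an octave: a fourteenth.
A##2 to G##4 is 22 semitones, a half step short of the major fourteenth (23), so this is minor.
(Equivalently, a compound minor seventh: a minor seventh plus an octave.)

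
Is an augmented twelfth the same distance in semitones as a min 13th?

Yes

An augmented twelfth = 20 semitones = a minor thirteenth; enharmonically equal.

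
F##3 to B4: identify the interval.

F to B spans four letter names (F-G-A-B), plus an octave, so the interval is some kind of eleventh.
F##3 to B4 spans 16 semitones — one semitone narrower than the perfect eleventh (17) — giving a diminished eleventh.
(Equivalently, a compound diminished fourth: a diminished fourth plus an octave.)

d11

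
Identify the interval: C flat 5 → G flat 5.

C to G spans five letter names (C-D-E-F-G), so the interval is some kind of fifth.
The perfect fifth spans 7 semitones, and Cb5 to Gb5 is exactly 7 semitones — so this is a perfect fifth.

perfect fifth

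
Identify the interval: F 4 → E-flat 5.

F to E spans seven letter names (F-G-A-B-C-D-E) — that makes it a seventh of some quality.
F4 to Eb5 is 10 semitones, a half step short of the major seventh (11), so this is minor.

m7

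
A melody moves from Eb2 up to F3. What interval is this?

M9

E to F spans two letter names (E-F), plus an octave — that makes it a ninth of some quality.
The major ninth spans 14 semitones, and Eb2 to F3 is exactly 14 semitones — so this is a major ninth.
(Equivalently, a compound major second: a major second plus an octave.)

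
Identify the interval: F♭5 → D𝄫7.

F to D spans six letter names (F-G-A-B-C-D), plus an octave — that makes it a thirteenth of some quality.
A major thirteenth would be 21 semitones, but Fb5 to Dbb7 is 20 — one semitone narrower, making it a minor thirteenth.
(Equivalently, a compound minor sixth: a minor sixth plus an octave.)

minor 13th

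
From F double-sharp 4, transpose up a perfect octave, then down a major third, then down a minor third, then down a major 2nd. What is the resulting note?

Up a perfect octave from F##4: F##5 (12 semitones up).
Down a major third from F##5: D#5 (4 semitones down).
A minor third down from D#5 is B#4.
A major second down from B#4 is A#4.

A sharp 4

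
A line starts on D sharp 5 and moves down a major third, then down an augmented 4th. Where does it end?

F 4

A major third down from D#5 is B4.
An augmented fourth down from B4 is F4.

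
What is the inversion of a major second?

Inverted interval numbers add to nine, so a second pairs with a seventh (2 + 7 = 9).
And major becomes minor under inversion, so we get a minor seventh.

minor 7th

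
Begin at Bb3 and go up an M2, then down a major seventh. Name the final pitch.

Db3

Bb3 up a major second → C4 (2 semitones).
Down a major seventh from C4: Db3 (11 semitones down).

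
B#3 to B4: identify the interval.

diminished 8th

B to B is the same letter name, plus an octave, so the interval is some kind of octave.
A perfect octave would be 12 semitones; B#3 to B4 is 11, one semitone narrower, so the interval is diminished.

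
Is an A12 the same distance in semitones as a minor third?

No

An augmented twelfth is 20 semitones but a minor third is 3 semitones — different sizes.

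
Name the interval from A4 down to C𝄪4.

Descending from A4 to C##4 is the same interval as ascending C##4 to A4.
C to A spans six letter names (C-D-E-F-G-A): a sixth.
C##4 to A4 spans 7 semitones — two semitones narrower than the major sixth (9) — giving a diminished sixth.

diminished 6th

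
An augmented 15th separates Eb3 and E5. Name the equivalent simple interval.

Take out an octave (7 from the number): 15 − 7 = 8.
That makes an augmented fifteenth a compound augmented octave — an octave plus an augmented octave.

A8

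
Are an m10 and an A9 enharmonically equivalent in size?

Yes

A minor tenth spans 15 semitones, and an augmented ninth also spans 15 semitones — they're enharmonic.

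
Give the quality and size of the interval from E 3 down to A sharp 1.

diminished twelfth

Descending from E3 to A#1 is the same interval as ascending A#1 to E3.
A to E spans five letter names (A-B-C-D-E), plus an octave, so the interval is some kind of twelfth.
A perfect twelfth would be 19 semitones; A#1 to E3 is 18, one semitone narrower, so the interval is diminished.
(Equivalently, a compound diminished fifth: a diminished fifth plus an octave.)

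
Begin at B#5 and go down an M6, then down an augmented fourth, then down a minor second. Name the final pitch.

G#4

Down a major sixth from B#5: D#5 (9 semitones down).
D#5 down an augmented fourth → A4 (6 semitones).
A4 down a minor second → G#4 (1 semitone).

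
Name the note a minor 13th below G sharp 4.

B sharp 2

Counting six letter names plus an octave down from G lands on B.
A minor thirteenth spans 20 semitones, so from G#4 the target pitch is B#2.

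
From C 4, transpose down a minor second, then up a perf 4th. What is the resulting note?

E 4

A minor second down from C4 is B3.
A perfect fourth up from B3 is E4.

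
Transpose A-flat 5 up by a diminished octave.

For an octave the letter name doesn't change: still A, an octave up.
Moving 11 semitones up from Ab5 (the size of a diminished octave) reaches Abb6.

A-double-flat 6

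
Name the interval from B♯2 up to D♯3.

B to D spans three letter names (B-C-D): a third.
A major third would be 4 semitones, but B#2 to D#3 is 3 — one semitone narrower, making it a minor third.

minor third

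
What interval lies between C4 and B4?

M7

C to B spans seven letter names (C-D-E-F-G-A-B): a seventh.
The major seventh spans 11 semitones, and C4 to B4 is exactly 11 semitones — so this is a major seventh.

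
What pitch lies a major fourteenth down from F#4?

G2

Seven letters down from F (plus an octave) reaches G.
Moving 23 semitones down from F#4 (the size of a major fourteenth) reaches G2.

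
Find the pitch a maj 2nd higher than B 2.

Two letter names up from B: C.
A major second is 2 semitones; 2 semitones up from B2 gives C#3.

C-sharp 3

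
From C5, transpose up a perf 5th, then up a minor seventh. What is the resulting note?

F6

C5 up a perfect fifth → G5 (7 semitones).
A minor seventh up from G5 is F6.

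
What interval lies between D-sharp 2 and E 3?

minor ninth

D to E spans two letter names (D-E), plus an octave, so the interval is some kind of ninth.
D#2 to E3 is 13 semitones, a half step short of the major ninth (14), so this is minor.
(Equivalently, a compound minor second: a minor second plus an octave.)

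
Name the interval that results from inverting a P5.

P4

The rule of nine gives the new number: 9 − 5 = 4, so a fifth becomes a fourth.
And perfect stays perfect under inversion, so we get a perfect fourth.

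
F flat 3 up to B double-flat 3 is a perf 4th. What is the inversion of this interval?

Interval numbers invert to sum to nine: 4 + 5 = 9, so a fourth inverts to a fifth.
The quality also flips — perfect stays perfect — giving a perfect fifth.

perfect fifth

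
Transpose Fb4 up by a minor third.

Abb4

Counting three letter names up from F lands on A.
A minor third spans 3 semitones, so from Fb4 the target pitch is Abb4.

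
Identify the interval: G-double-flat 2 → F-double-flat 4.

G to F spans seven letter names (G-A-B-C-D-E-F), plus an octave: a fourteenth.
Gbb2 to Fbb4 is 22 semitones, a half step short of the major fourteenth (23), so this is minor.
(Equivalently, a compound minor seventh: a minor seventh plus an octave.)

minor fourteenth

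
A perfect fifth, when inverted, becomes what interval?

Inverted interval numbers add to nine, so a fifth pairs with a fourth (5 + 4 = 9).
The quality also flips — perfect stays perfect — giving a perfect fourth.

P4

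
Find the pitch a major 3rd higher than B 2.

The third takes the letter from B up to D.
A major third spans 4 semitones, so from B2 the target pitch is D#3.

D-sharp 3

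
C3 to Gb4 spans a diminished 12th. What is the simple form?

Subtracting seven from the interval number removes an octave: 12 − 7 = 5.
Quality carries through unchanged, so the simple form is a diminished fifth.

diminished 5th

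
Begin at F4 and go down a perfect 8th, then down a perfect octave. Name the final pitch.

F2

F4 down a perfect octave → F3 (12 semitones).
A perfect octave down from F3 is F2.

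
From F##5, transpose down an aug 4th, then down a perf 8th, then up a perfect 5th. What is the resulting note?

G#4

An augmented fourth down from F##5 is C#5.
Down a perfect octave from C#5: C#4 (12 semitones down).
A perfect fifth up from C#4 is G#4.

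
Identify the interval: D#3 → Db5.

doubly diminished fifteenth

D to D is the same letter name, plus 2 octaves: a fifteenth.
D#3 to Db5 spans 22 semitones — two semitones narrower than the perfect fifteenth (24) — giving a doubly diminished fifteenth.
(Equivalently, a compound doubly diminished octave: a doubly diminished octave plus an octave.)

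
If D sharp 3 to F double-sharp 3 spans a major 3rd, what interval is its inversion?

m6

Inverted interval numbers add to nine, so a third pairs with a sixth (3 + 6 = 9).
The quality also flips — major becomes minor — giving a minor sixth.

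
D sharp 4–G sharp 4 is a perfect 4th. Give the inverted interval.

P5

Interval numbers invert to sum to nine: 4 + 5 = 9, so a fourth inverts to a fifth.
And perfect stays perfect under inversion, so we get a perfect fifth.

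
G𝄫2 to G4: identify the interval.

doubly augmented fifteenth

G to G is the same letter name, plus 2 octaves, so the interval is some kind of fifteenth.
A perfect fifteenth would be 24 semitones; Gbb2 to G4 is 26, two semitones wider, so the interval is doubly augmented.
(Equivalently, a compound doubly augmented octave: a doubly augmented octave plus an octave.)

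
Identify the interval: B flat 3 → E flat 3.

perfect fifth

Descending from Bb3 to Eb3 is the same interval as ascending Eb3 to Bb3.
E to B spans five letter names (E-F-G-A-B), so the interval is some kind of fifth.
Eb3 to Bb3 is 7 semitones, matching the perfect fifth exactly, so the quality is perfect.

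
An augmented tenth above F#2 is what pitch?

A##3

Three letters up from F (plus an octave) reaches A.
An augmented tenth spans 17 semitones, so from F#2 the target pitch is A##3.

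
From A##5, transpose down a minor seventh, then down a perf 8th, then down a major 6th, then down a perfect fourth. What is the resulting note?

A##2

A##5 down a minor seventh → B##4 (10 semitones).
Down a perfect octave from B##4: B##3 (12 semitones down).
A major sixth down from B##3 is D##3.
A perfect fourth down from D##3 is A##2.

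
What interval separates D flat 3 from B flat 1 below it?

Descending from Db3 to Bb1 is the same interval as ascending Bb1 to Db3.
B to D spans three letter names (B-C-D), plus an octave: a tenth.
A major tenth would be 16 semitones, but Bb1 to Db3 is 15 — one semitone narrower, making it a minor tenth.
(Equivalently, a compound minor third: a minor third plus an octave.)

minor 10th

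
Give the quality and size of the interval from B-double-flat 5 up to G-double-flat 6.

B to G spans six letter names (B-C-D-E-F-G), so the interval is some kind of sixth.
Bbb5 to Gbb6 is 8 semitones, a half step short of the major sixth (9), so this is minor.

minor sixth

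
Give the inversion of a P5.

perfect fourth

Inverted interval numbers add to nine, so a fifth pairs with a fourth (5 + 4 = 9).
And perfect stays perfect under inversion, so we get a perfect fourth.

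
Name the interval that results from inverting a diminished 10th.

First reduce the compound diminished tenth to its simple form, a diminished third.
Interval numbers invert to sum to nine: 3 + 6 = 9, so a third inverts to a sixth.
And diminished becomes augmented under inversion, so we get an augmented sixth.

augmented sixth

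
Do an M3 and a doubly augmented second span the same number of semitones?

Yes

A major third = 4 semitones = a doubly augmented second; enharmonically equal.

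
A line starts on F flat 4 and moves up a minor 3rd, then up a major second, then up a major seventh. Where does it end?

A flat 5

Up a minor third from Fb4: Abb4 (3 semitones up).
Abb4 up a major second → Bbb4 (2 semitones).
Up a major seventh from Bbb4: Ab5 (11 semitones up).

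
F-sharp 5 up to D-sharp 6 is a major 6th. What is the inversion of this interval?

minor third

Interval numbers invert to sum to nine: 6 + 3 = 9, so a sixth inverts to a third.
The quality also flips — major becomes minor — giving a minor third.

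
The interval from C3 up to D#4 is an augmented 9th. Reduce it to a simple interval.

augmented 2nd

Subtracting seven from the interval number removes an octave: 9 − 7 = 2.
So an augmented ninth is an octave plus an augmented second. The quality is unchanged.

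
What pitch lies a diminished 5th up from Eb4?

Five letter names up from E: B.
A diminished fifth is 6 semitones; 6 semitones up from Eb4 gives Bbb4.

Bbb4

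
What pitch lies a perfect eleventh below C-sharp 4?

G-sharp 2

Counting four letter names plus an octave down from C lands on G.
A perfect eleventh is 17 semitones; 17 semitones down from C#4 gives G#2.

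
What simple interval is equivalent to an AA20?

Take out 2 octaves (14 from the number): 20 − 14 = 6.
That makes a doubly augmented twentieth a compound doubly augmented sixth — 2 octaves plus a doubly augmented sixth.

doubly augmented 6th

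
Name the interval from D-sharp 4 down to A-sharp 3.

P4

Descending from D#4 to A#3 is the same interval as ascending A#3 to D#4.
A to D spans four letter names (A-B-C-D): a fourth.
Counting semitones, A#3→D#4 is 5, which is the perfect fourth.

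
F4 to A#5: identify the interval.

A10

F to A spans three letter names (F-G-A), plus an octave — that makes it a tenth of some quality.
The major tenth is 16 semitones; here we have 17, one semitone wider: augmented.
(Equivalently, a compound augmented third: an augmented third plus an octave.)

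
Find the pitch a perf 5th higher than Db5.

The fifth takes the letter from D up to A.
A perfect fifth spans 7 semitones, so from Db5 the target pitch is Ab5.

Ab5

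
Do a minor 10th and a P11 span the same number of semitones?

No

A minor tenth spans 15 semitones; a perfect eleventh spans 17 semitones. They differ by 2.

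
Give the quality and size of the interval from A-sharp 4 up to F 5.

A to F spans six letter names (A-B-C-D-E-F), so the interval is some kind of sixth.
The major sixth is 9 semitones; here we have 7, two semitones narrower: diminished.

d6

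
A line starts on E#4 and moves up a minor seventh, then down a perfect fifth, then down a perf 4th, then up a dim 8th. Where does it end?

Up a minor seventh from E#4: D#5 (10 semitones up).
A perfect fifth down from D#5 is G#4.
Down a perfect fourth from G#4: D#4 (5 semitones down).
D#4 up a diminished octave → D5 (11 semitones).

D5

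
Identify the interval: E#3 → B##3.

E to B spans five letter names (E-F-G-A-B), so the interval is some kind of fifth.
E#3 to B##3 spans 8 semitones — one semitone wider than the perfect fifth (7) — giving an augmented fifth.

augmented fifth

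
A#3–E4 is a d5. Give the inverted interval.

Interval numbers invert to sum to nine: 5 + 4 = 9, so a fifth inverts to a fourth.
Quality inverts too: diminished becomes augmented. That makes the inversion an augmented fourth.

A4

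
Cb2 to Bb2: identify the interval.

major 7th

C to B spans seven letter names (C-D-E-F-G-A-B) — that makes it a seventh of some quality.
Cb2 to Bb2 is 11 semitones, matching the major seventh exactly, so the quality is major.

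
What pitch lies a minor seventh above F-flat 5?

E-double-flat 6

Seven letter names up from F: E.
Moving 10 semitones up from Fb5 (the size of a minor seventh) reaches Ebb6.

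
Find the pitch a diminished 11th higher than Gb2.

Counting four letter names plus an octave up from G lands on C.
Moving 16 semitones up from Gb2 (the size of a diminished eleventh) reaches Cbb4.

Cbb4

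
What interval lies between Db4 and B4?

augmented 6th

D to B spans six letter names (D-E-F-G-A-B) — that makes it a sixth of some quality.
A major sixth would be 9 semitones; Db4 to B4 is 10, one semitone wider, so the interval is augmented.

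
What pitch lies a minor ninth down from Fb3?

Eb2

Counting two letter names plus an octave down from F lands on E.
Moving 13 semitones down from Fb3 (the size of a minor ninth) reaches Eb2.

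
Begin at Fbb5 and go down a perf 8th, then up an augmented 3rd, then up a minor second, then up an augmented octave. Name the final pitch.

Bb5

Down a perfect octave from Fbb5: Fbb4 (12 semitones down).
Fbb4 up an augmented third → Ab4 (5 semitones).
A minor second up from Ab4 is Bbb4.
An augmented octave up from Bbb4 is Bb5.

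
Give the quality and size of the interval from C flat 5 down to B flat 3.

Descending from Cb5 to Bb3 is the same interval as ascending Bb3 to Cb5.
B to C spans two letter names (B-C), plus an octave — that makes it a ninth of some quality.
A major ninth would be 14 semitones, but Bb3 to Cb5 is 13 — one semitone narrower, making it a minor ninth.
(Equivalently, a compound minor second: a minor second plus an octave.)

minor ninth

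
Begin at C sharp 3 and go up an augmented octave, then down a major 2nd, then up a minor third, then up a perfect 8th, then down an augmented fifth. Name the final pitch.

C#3 up an augmented octave → C##4 (13 semitones).
Down a major second from C##4: B#3 (2 semitones down).
Up a minor third from B#3: D#4 (3 semitones up).
A perfect octave up from D#4 is D#5.
An augmented fifth down from D#5 is G4.

G 4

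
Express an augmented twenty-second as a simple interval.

augmented octave

Take out 2 octaves (14 from the number): 22 − 14 = 8.
Quality carries through unchanged, so the simple form is an augmented octave.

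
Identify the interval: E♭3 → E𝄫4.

diminished octave

E to E is the same letter name, plus an octave: an octave.
The perfect octave is 12 semitones; here we have 11, one semitone narrower: diminished.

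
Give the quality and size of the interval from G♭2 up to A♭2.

major second

G to A spans two letter names (G-A) — that makes it a second of some quality.
Gb2 to Ab2 is 2 semitones, matching the major second exactly, so the quality is major.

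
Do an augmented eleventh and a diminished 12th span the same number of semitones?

An augmented eleventh = 18 semitones = a diminished twelfth; enharmonically equal.

Yes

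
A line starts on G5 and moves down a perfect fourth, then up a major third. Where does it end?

G5 down a perfect fourth → D5 (5 semitones).
Up a major third from D5: F#5 (4 semitones up).

F#5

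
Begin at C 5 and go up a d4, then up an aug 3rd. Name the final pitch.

A 5

Up a diminished fourth from C5: Fb5 (4 semitones up).
Fb5 up an augmented third → A5 (5 semitones).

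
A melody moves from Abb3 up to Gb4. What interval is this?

A to G spans seven letter names (A-B-C-D-E-F-G), so the interval is some kind of seventh.
Counting semitones, Abb3→Gb4 is 11, which is the major seventh.

major 7th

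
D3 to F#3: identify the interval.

major third

D to F spans three letter names (D-E-F) — that makes it a third of some quality.
The major third spans 4 semitones, and D3 to F#3 is exactly 4 semitones — so this is a major third.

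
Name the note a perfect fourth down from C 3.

G 2

Four letter names down from C: G.
A perfect fourth spans 5 semitones, so from C3 the target pitch is G2.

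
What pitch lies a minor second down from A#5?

Two letter names down from A: G.
A minor second is 1 semitone; 1 semitone down from A#5 gives G##5.

G##5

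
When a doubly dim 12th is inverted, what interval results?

First reduce the compound doubly diminished twelfth to its simple form, a doubly diminished fifth.
Interval numbers invert to sum to nine: 5 + 4 = 9, so a fifth inverts to a fourth.
And doubly diminished becomes doubly augmented under inversion, so we get a doubly augmented fourth.

doubly augmented fourth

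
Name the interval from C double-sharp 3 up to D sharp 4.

C to D spans two letter names (C-D), plus an octave — that makes it a ninth of some quality.
C##3 to D#4 is 13 semitones, a half step short of the major ninth (14), so this is minor.
(Equivalently, a compound minor second: a minor second plus an octave.)

minor ninth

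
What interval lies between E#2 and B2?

E to B spans five letter names (E-F-G-A-B), so the interval is some kind of fifth.
A perfect fifth would be 7 semitones; E#2 to B2 is 6, one semitone narrower, so the interval is diminished.

diminished fifth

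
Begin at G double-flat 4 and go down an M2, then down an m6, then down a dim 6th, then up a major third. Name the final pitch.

E 3

Gbb4 down a major second → Fbb4 (2 semitones).
Fbb4 down a minor sixth → Abb3 (8 semitones).
A diminished sixth down from Abb3 is C3.
Up a major third from C3: E3 (4 semitones up).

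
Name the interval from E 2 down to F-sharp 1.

Descending from E2 to F#1 is the same interval as ascending F#1 to E2.
F to E spans seven letter names (F-G-A-B-C-D-E): a seventh.
A major seventh would be 11 semitones, but F#1 to E2 is 10 — one semitone narrower, making it a minor seventh.

minor seventh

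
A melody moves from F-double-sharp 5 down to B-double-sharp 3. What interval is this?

diminished twelfth

Descending from F##5 to B##3 is the same interval as ascending B##3 to F##5.
B to F spans five letter names (B-C-D-E-F), plus an octave: a twelfth.
The perfect twelfth is 19 semitones; here we have 18, one semitone narrower: diminished.
(Equivalently, a compound diminished fifth: a diminished fifth plus an octave.)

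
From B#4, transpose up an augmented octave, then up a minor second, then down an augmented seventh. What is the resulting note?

An augmented octave up from B#4 is B##5.
A minor second up from B##5 is C##6.
An augmented seventh down from C##6 is D5.

D5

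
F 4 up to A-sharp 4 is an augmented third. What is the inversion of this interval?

diminished 6th

The rule of nine gives the new number: 9 − 3 = 6, so a third becomes a sixth.
And augmented becomes diminished under inversion, so we get a diminished sixth.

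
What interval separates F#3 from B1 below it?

Descending from F#3 to B1 is the same interval as ascending B1 to F#3.
B to F spans five letter names (B-C-D-E-F), plus an octave, so the interval is some kind of twelfth.
Counting semitones, B1→F#3 is 19, which is the perfect twelfth.
(Equivalently, a compound perfect fifth: a perfect fifth plus an octave.)

P12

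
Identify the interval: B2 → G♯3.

B to G spans six letter names (B-C-D-E-F-G), so the interval is some kind of sixth.
B2 to G#3 is 9 semitones, matching the major sixth exactly, so the quality is major.

M6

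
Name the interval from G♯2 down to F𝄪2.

minor second

Descending from G#2 to F##2 is the same interval as ascending F##2 to G#2.
F to G spans two letter names (F-G), so the interval is some kind of second.
F##2 to G#2 is 1 semitone, a half step short of the major second (2), so this is minor.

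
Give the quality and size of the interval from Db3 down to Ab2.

P4

Descending from Db3 to Ab2 is the same interval as ascending Ab2 to Db3.
A to D spans four letter names (A-B-C-D): a fourth.
Ab2 to Db3 is 5 semitones, matching the perfect fourth exactly, so the quality is perfect.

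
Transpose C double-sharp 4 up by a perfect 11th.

The eleventh's letter: C up four letter names plus an octave → F.
A perfect eleventh spans 17 semitones, so from C##4 the target pitch is F##5.

F double-sharp 5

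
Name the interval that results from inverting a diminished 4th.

Interval numbers invert to sum to nine: 4 + 5 = 9, so a fourth inverts to a fifth.
And diminished becomes augmented under inversion, so we get an augmented fifth.

augmented 5th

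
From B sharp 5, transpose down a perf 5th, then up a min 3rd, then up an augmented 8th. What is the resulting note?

A perfect fifth down from B#5 is E#5.
A minor third up from E#5 is G#5.
Up an augmented octave from G#5: G##6 (13 semitones up).

G double-sharp 6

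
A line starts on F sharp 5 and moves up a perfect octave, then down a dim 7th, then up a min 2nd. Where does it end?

A perfect octave up from F#5 is F#6.
Down a diminished seventh from F#6: G##5 (9 semitones down).
G##5 up a minor second → A#5 (1 semitone).

A sharp 5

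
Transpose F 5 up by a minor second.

Counting two letter names up from F lands on G.
Moving 1 semitone up from F5 (the size of a minor second) reaches Gb5.

G flat 5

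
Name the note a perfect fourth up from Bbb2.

Ebb3

The fourth takes the letter from B up to E.
Moving 5 semitones up from Bbb2 (the size of a perfect fourth) reaches Ebb3.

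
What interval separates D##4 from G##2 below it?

Descending from D##4 to G##2 is the same interval as ascending G##2 to D##4.
G to D spans five letter names (G-A-B-C-D), plus an octave — that makes it a twelfth of some quality.
The perfect twelfth spans 19 semitones, and G##2 to D##4 is exactly 19 semitones — so this is a perfect twelfth.
(Equivalently, a compound perfect fifth: a perfect fifth plus an octave.)

perfect twelfth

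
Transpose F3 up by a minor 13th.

Db5

Six letters up from F (plus an octave) reaches D.
A minor thirteenth spans 20 semitones, so from F3 the target pitch is Db5.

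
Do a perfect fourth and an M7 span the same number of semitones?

A perfect fourth spans 5 semitones; a major seventh spans 11 semitones. They differ by 6.

No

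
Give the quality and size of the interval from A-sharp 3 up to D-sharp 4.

A to D spans four letter names (A-B-C-D) — that makes it a fourth of some quality.
Counting semitones, A#3→D#4 is 5, which is the perfect fourth.

perfect fourth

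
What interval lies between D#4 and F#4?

minor third

D to F spans three letter names (D-E-F) — that makes it a third of some quality.
At 3 semitones, D#4→F#4 falls one short of a major third: minor.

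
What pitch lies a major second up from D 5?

The second takes the letter from D up to E.
Moving 2 semitones up from D5 (the size of a major second) reaches E5.

E 5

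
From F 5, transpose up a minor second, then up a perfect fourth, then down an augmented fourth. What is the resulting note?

Up a minor second from F5: Gb5 (1 semitone up).
Up a perfect fourth from Gb5: Cb6 (5 semitones up).
Down an augmented fourth from Cb6: Gbb5 (6 semitones down).

G double-flat 5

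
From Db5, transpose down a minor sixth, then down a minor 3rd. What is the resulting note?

D4

Down a minor sixth from Db5: F4 (8 semitones down).
Down a minor third from F4: D4 (3 semitones down).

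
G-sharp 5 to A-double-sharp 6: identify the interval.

G to A spans two letter names (G-A), plus an octave — that makes it a ninth of some quality.
The major ninth is 14 semitones; here we have 15, one semitone wider: augmented.
(Equivalently, a compound augmented second: an augmented second plus an octave.)

augmented ninth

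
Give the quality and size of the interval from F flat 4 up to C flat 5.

perfect fifth

F to C spans five letter names (F-G-A-B-C), so the interval is some kind of fifth.
Counting semitones, Fb4→Cb5 is 7, which is the perfect fifth.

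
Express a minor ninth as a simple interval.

Each octave removed subtracts seven from the number: 9 − 7 = 2.
So a minor ninth is an octave plus a minor second. The quality is unchanged.

minor second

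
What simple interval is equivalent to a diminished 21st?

Each octave removed subtracts seven from the number: 21 − 14 = 7.
Quality carries through unchanged, so the simple form is a diminished seventh.

diminished seventh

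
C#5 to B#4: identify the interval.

Descending from C#5 to B#4 is the same interval as ascending B#4 to C#5.
B to C spans two letter names (B-C): a second.
B#4 to C#5 is 1 semitone, a half step short of the major second (2), so this is minor.

minor second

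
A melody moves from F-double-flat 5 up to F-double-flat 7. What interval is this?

F to F is the same letter name, plus 2 octaves — that makes it a fifteenth of some quality.
Fbb5 to Fbb7 is 24 semitones, matching the perfect fifteenth exactly, so the quality is perfect.
(Equivalently, a compound perfect octave: a perfect octave plus an octave.)

perfect fifteenth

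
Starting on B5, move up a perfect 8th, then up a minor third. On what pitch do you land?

D7

A perfect octave up from B5 is B6.
Up a minor third from B6: D7 (3 semitones up).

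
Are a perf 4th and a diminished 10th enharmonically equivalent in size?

A perfect fourth is 5 semitones but a diminished tenth is 14 semitones — different sizes.

No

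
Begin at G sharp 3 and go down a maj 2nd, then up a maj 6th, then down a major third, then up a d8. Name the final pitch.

A major second down from G#3 is F#3.
Up a major sixth from F#3: D#4 (9 semitones up).
D#4 down a major third → B3 (4 semitones).
A diminished octave up from B3 is Bb4.

B flat 4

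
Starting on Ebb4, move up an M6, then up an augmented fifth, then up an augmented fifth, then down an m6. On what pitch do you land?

A major sixth up from Ebb4 is Cb5.
Cb5 up an augmented fifth → G5 (8 semitones).
G5 up an augmented fifth → D#6 (8 semitones).
Down a minor sixth from D#6: F##5 (8 semitones down).

F##5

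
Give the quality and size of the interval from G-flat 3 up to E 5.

augmented thirteenth

G to E spans six letter names (G-A-B-C-D-E), plus an octave, so the interval is some kind of thirteenth.
The major thirteenth is 21 semitones; here we have 22, one semitone wider: augmented.
(Equivalently, a compound augmented sixth: an augmented sixth plus an octave.)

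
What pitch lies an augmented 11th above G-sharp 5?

C-double-sharp 7

The eleventh's letter: G up four letter names plus an octave → C.
An augmented eleventh spans 18 semitones, so from G#5 the target pitch is C##7.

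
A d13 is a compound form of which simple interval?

diminished sixth

Take out an octave (7 from the number): 13 − 7 = 6.
That makes a diminished thirteenth a compound diminished sixth — an octave plus a diminished sixth.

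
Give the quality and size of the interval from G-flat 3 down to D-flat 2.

perfect eleventh

Descending from Gb3 to Db2 is the same interval as ascending Db2 to Gb3.
D to G spans four letter names (D-E-F-G), plus an octave: an eleventh.
Counting semitones, Db2→Gb3 is 17, which is the perfect eleventh.
(Equivalently, a compound perfect fourth: a perfect fourth plus an octave.)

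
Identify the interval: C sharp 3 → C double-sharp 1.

diminished fifteenth

Descending from C#3 to C##1 is the same interval as ascending C##1 to C#3.
C to C is the same letter name, plus 2 octaves — that makes it a fifteenth of some quality.
C##1 to C#3 spans 23 semitones — one semitone narrower than the perfect fifteenth (24) — giving a diminished fifteenth.
(Equivalently, a compound diminished octave: a diminished octave plus an octave.)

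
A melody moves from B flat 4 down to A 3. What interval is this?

Descending from Bb4 to A3 is the same interval as ascending A3 to Bb4.
A to B spans two letter names (A-B), plus an octave, so the interval is some kind of ninth.
A major ninth would be 14 semitones, but A3 to Bb4 is 13 — one semitone narrower, making it a minor ninth.
(Equivalently, a compound minor second: a minor second plus an octave.)

minor ninth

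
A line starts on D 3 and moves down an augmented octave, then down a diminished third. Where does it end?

Down an augmented octave from D3: Db2 (13 semitones down).
Db2 down a diminished third → B1 (2 semitones).

B 1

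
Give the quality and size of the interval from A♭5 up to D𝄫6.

d4

A to D spans four letter names (A-B-C-D): a fourth.
A perfect fourth would be 5 semitones; Ab5 to Dbb6 is 4, one semitone narrower, so the interval is diminished.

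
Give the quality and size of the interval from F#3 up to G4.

minor 9th

F to G spans two letter names (F-G), plus an octave, so the interval is some kind of ninth.
At 13 semitones, F#3→G4 falls one short of a major ninth: minor.
(Equivalently, a compound minor second: a minor second plus an octave.)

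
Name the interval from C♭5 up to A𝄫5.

C to A spans six letter names (C-D-E-F-G-A), so the interval is some kind of sixth.
A major sixth would be 9 semitones, but Cb5 to Abb5 is 8 — one semitone narrower, making it a minor sixth.

m6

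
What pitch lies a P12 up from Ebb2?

Bbb3

Counting five letter names plus an octave up from E lands on B.
A perfect twelfth is 19 semitones; 19 semitones up from Ebb2 gives Bbb3.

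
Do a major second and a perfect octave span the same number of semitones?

No

A major second is 2 semitones but a perfect octave is 12 semitones — different sizes.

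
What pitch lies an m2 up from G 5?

Two letter names up from G: A.
A minor second spans 1 semitone, so from G5 the target pitch is Ab5.

A flat 5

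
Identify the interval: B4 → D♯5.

B to D spans three letter names (B-C-D), so the interval is some kind of third.
Counting semitones, B4→D#5 is 4, which is the major third.

major third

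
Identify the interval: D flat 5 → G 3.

Descending from Db5 to G3 is the same interval as ascending G3 to Db5.
G to D spans five letter names (G-A-B-C-D), plus an octave, so the interval is some kind of twelfth.
G3 to Db5 spans 18 semitones — one semitone narrower than the perfect twelfth (19) — giving a diminished twelfth.
(Equivalently, a compound diminished fifth: a diminished fifth plus an octave.)

diminished twelfth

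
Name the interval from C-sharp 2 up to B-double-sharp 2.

C to B spans seven letter names (C-D-E-F-G-A-B), so the interval is some kind of seventh.
A major seventh would be 11 semitones; C#2 to B##2 is 12, one semitone wider, so the interval is augmented.

augmented seventh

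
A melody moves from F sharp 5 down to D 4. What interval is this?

major tenth

Descending from F#5 to D4 is the same interval as ascending D4 to F#5.
D to F spans three letter names (D-E-F), plus an octave — that makes it a tenth of some quality.
Counting semitones, D4→F#5 is 16, which is the major tenth.
(Equivalently, a compound major third: a major third plus an octave.)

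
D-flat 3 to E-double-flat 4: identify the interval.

m9

D to E spans two letter names (D-E), plus an octave, so the interval is some kind of ninth.
Db3 to Ebb4 is 13 semitones, a half step short of the major ninth (14), so this is minor.
(Equivalently, a compound minor second: a minor second plus an octave.)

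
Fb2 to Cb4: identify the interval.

perfect twelfth

F to C spans five letter names (F-G-A-B-C), plus an octave, so the interval is some kind of twelfth.
The perfect twelfth spans 19 semitones, and Fb2 to Cb4 is exactly 19 semitones — so this is a perfect twelfth.
(Equivalently, a compound perfect fifth: a perfect fifth plus an octave.)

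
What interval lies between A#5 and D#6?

A to D spans four letter names (A-B-C-D): a fourth.
A#5 to D#6 is 5 semitones, matching the perfect fourth exactly, so the quality is perfect.

perfect fourth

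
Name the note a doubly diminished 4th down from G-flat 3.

D-sharp 3

The fourth takes the letter from G down to D.
A doubly diminished fourth spans 3 semitones, so from Gb3 the target pitch is D#3.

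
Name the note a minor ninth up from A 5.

B-flat 6

Two letters up from A (plus an octave) reaches B.
A minor ninth spans 13 semitones, so from A5 the target pitch is Bb6.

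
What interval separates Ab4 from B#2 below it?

Descending from Ab4 to B#2 is the same interval as ascending B#2 to Ab4.
B to A spans seven letter names (B-C-D-E-F-G-A), plus an octave, so the interval is some kind of fourteenth.
B#2 to Ab4 spans 20 semitones — three semitones narrower than the major fourteenth (23) — giving a doubly diminished fourteenth.
(Equivalently, a compound doubly diminished seventh: a doubly diminished seventh plus an octave.)

doubly diminished 14th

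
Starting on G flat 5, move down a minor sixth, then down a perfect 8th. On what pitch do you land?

A minor sixth down from Gb5 is Bb4.
A perfect octave down from Bb4 is Bb3.

B flat 3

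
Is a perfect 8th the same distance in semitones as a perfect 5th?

A perfect octave spans 12 semitones; a perfect fifth spans 7 semitones. They differ by 5.

No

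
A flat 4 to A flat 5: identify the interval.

A to A is the same letter name, plus an octave, so the interval is some kind of octave.
Ab4 to Ab5 is 12 semitones, matching the perfect octave exactly, so the quality is perfect.

perfect octave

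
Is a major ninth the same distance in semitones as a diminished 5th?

No

14 semitones (major ninth) vs 6 semitones (diminished fifth): not equal.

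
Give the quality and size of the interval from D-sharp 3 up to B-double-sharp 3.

D to B spans six letter names (D-E-F-G-A-B), so the interval is some kind of sixth.
D#3 to B##3 spans 10 semitones — one semitone wider than the major sixth (9) — giving an augmented sixth.

augmented 6th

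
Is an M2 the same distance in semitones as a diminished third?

Both span 2 semitones: a major second and a diminished third are the same chromatic distance.

Yes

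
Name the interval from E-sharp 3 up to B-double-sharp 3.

augmented fifth

E to B spans five letter names (E-F-G-A-B) — that makes it a fifth of some quality.
E#3 to B##3 spans 8 semitones — one semitone wider than the perfect fifth (7) — giving an augmented fifth.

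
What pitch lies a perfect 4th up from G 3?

The fourth takes the letter from G up to C.
A perfect fourth spans 5 semitones, so from G3 the target pitch is C4.

C 4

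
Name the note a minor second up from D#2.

Counting two letter names up from D lands on E.
A minor second is 1 semitone; 1 semitone up from D#2 gives E2.

E2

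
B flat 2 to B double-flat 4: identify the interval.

B to B is the same letter name, plus 2 octaves: a fifteenth.
A perfect fifteenth would be 24 semitones; Bb2 to Bbb4 is 23, one semitone narrower, so the interval is diminished.
(Equivalently, a compound diminished octave: a diminished octave plus an octave.)

diminished fifteenth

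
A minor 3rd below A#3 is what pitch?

F##3

The third takes the letter from A down to F.
Moving 3 semitones down from A#3 (the size of a minor third) reaches F##3.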